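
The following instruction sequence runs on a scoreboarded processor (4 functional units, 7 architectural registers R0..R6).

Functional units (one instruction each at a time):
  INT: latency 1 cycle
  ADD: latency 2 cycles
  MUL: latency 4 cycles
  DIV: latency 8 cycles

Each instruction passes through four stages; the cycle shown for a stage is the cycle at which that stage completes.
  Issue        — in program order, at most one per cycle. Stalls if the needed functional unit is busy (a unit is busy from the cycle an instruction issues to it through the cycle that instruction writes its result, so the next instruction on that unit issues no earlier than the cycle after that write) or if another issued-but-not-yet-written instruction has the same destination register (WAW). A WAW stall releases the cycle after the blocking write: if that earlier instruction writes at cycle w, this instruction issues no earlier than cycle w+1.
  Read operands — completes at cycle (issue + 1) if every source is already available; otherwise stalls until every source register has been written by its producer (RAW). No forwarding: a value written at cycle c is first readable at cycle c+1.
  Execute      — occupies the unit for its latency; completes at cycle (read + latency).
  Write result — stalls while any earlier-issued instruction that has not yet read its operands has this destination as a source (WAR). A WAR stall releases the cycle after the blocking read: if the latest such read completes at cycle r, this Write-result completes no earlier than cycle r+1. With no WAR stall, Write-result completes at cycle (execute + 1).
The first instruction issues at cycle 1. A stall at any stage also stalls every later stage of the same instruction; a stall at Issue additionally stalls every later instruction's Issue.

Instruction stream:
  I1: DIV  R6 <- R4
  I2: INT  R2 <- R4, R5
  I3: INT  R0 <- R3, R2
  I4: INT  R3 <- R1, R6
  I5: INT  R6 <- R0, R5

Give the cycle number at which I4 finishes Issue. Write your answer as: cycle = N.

cycle = 10

I1 -> (1, 2, 10, 11)
I2 -> (2, 3, 4, 5)
I3 -> (6, 7, 8, 9)  // struct: INT busy until I2 writes@5
I4 -> (10, 12, 13, 14)  // struct: INT busy until I3 writes@9, RAW R6: wait I1 write@11
I5 -> (15, 16, 17, 18)  // struct: INT busy until I4 writes@14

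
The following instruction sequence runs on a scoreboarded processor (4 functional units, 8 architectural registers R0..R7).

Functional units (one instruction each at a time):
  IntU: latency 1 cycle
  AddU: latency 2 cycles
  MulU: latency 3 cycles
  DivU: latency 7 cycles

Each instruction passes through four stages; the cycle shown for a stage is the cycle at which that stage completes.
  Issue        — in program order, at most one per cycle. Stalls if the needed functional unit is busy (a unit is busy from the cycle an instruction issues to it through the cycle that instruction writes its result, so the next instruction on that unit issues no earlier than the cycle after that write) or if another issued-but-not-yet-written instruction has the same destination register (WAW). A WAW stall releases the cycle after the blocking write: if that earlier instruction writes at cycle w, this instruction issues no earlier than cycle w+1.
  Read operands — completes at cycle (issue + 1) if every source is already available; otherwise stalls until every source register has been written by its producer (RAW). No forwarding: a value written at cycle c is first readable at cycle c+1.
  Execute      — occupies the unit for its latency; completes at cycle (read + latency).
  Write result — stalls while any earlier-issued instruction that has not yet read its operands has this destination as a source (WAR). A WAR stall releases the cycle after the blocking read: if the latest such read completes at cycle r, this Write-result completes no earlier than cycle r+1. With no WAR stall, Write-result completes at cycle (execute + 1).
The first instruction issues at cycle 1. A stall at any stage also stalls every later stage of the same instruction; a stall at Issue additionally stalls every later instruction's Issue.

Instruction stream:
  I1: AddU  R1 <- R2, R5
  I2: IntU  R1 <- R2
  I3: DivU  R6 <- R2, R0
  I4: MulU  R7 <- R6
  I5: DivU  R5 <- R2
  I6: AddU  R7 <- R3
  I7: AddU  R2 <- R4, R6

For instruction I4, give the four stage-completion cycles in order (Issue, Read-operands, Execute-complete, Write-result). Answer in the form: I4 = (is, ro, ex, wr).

I4 = (8, 17, 20, 21)

cycle 1: issue I1 (AddU)
cycle 2: I1 read-ops
cycle 4: I1 finished on AddU
cycle 5: I1→R1
cycle 6: issue I2 (IntU)
cycle 7: I2 read-ops · issue I3 (DivU)
cycle 8: I2 finished on IntU · I3 read-ops · issue I4 (MulU)
cycle 9: I2→R1
cycle 15: I3 finished on DivU
cycle 16: I3→R6
cycle 17: I4 read-ops · issue I5 (DivU)
cycle 18: I5 read-ops
cycle 20: I4 finished on MulU
cycle 21: I4→R7
cycle 22: issue I6 (AddU)
cycle 23: I6 read-ops
cycle 25: I5 finished on DivU · I6 finished on AddU
cycle 26: I5→R5 · I6→R7
cycle 27: issue I7 (AddU)
cycle 28: I7 read-ops
cycle 30: I7 finished on AddU
cycle 31: I7→R2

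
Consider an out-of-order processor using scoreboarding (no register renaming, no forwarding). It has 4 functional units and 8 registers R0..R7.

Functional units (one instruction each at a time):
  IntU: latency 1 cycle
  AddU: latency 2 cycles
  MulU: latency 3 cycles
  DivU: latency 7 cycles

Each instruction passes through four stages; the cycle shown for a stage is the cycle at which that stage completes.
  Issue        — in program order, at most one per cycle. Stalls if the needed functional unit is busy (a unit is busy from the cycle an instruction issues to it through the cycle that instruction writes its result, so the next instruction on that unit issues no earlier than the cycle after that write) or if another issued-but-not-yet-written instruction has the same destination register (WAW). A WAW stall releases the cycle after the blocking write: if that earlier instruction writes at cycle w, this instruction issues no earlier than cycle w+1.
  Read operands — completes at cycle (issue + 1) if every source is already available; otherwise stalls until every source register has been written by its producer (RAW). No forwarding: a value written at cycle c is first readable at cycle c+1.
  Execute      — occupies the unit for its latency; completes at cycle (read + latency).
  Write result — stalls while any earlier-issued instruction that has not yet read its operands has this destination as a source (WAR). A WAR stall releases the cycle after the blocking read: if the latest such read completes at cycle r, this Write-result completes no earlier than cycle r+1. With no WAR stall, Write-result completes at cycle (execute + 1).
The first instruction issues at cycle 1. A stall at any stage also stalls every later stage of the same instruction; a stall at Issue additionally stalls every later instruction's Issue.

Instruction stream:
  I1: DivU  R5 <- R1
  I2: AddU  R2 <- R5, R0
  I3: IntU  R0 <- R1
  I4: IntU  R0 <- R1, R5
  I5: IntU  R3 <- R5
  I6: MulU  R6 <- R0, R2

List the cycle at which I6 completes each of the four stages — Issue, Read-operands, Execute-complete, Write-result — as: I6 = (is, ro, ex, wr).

I6 = (18, 19, 22, 23)

1) issue 1, read 2, done 9, write 10
2) issue 2, read 11, done 13, write 14  <RAW R5: wait I1 write@10>
3) issue 3, read 4, done 5, write 12  <WAR R0: wait I2 read@11>
4) issue 13, read 14, done 15, write 16  <struct: IntU busy until I3 writes@12>
5) issue 17, read 18, done 19, write 20  <struct: IntU busy until I4 writes@16>
6) issue 18, read 19, done 22, write 23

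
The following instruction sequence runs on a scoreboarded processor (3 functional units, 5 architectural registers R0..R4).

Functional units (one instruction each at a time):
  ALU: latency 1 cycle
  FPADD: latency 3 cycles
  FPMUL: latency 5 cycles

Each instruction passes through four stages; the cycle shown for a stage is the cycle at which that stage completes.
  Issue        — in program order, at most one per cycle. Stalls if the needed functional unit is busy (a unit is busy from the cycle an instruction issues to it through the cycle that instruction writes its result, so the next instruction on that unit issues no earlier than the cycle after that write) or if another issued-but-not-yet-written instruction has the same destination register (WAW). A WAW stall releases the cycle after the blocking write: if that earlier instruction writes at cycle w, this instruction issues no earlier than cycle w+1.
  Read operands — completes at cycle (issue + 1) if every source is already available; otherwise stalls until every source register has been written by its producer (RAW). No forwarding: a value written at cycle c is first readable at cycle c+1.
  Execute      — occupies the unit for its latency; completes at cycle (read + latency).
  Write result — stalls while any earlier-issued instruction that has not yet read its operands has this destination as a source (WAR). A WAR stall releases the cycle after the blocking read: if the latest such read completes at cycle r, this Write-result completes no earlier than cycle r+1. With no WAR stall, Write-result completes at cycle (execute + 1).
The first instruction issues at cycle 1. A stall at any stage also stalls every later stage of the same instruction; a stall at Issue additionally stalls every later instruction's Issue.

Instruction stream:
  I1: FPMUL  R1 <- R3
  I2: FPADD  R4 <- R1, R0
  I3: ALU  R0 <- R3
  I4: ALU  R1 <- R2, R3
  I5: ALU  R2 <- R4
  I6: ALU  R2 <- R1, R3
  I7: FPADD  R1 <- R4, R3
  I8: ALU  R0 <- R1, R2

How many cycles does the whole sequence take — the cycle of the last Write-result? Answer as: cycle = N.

I1  is:1  ro:2  ex:7  wr:8
I2  is:2  ro:9  ex:12  wr:13  — RAW R1: wait I1 write@8
I3  is:3  ro:4  ex:5  wr:10  — WAR R0: wait I2 read@9
I4  is:11  ro:12  ex:13  wr:14  — struct: ALU busy until I3 writes@10
I5  is:15  ro:16  ex:17  wr:18  — struct: ALU busy until I4 writes@14
I6  is:19  ro:20  ex:21  wr:22  — struct: ALU busy until I5 writes@18
I7  is:20  ro:21  ex:24  wr:25
I8  is:23  ro:26  ex:27  wr:28  — struct: ALU busy until I6 writes@22, RAW R1: wait I7 write@25

cycle = 28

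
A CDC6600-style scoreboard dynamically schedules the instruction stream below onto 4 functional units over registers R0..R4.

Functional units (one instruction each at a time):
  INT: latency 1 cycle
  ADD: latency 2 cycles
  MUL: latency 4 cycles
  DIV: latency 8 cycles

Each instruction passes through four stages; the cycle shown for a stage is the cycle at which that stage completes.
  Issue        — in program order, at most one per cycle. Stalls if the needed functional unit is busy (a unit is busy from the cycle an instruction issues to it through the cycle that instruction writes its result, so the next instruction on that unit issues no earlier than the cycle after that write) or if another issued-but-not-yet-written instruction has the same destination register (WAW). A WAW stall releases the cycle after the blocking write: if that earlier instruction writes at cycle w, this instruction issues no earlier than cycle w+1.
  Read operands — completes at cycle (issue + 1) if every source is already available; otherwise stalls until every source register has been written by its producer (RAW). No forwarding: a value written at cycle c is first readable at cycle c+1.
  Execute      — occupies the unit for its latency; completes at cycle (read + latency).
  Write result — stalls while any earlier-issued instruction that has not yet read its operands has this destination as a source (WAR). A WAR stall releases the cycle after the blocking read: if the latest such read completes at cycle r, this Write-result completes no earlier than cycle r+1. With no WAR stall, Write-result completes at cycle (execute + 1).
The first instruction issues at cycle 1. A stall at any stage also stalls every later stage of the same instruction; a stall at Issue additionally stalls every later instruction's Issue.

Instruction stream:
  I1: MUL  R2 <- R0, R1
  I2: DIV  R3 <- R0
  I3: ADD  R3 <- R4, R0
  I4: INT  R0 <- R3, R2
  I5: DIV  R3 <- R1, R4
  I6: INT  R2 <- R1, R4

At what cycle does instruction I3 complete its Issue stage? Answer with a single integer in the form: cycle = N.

cycle 1: I1→MUL
cycle 2: I1 RO, I2→DIV
cycle 3: I2 RO
cycle 6: I1 EX
cycle 7: I1 WR R2
cycle 11: I2 EX
cycle 12: I2 WR R3
cycle 13: I3→ADD
cycle 14: I3 RO, I4→INT
cycle 16: I3 EX
cycle 17: I3 WR R3
cycle 18: I4 RO, I5→DIV
cycle 19: I4 EX, I5 RO
cycle 20: I4 WR R0
cycle 21: I6→INT
cycle 22: I6 RO
cycle 23: I6 EX
cycle 24: I6 WR R2
cycle 27: I5 EX
cycle 28: I5 WR R3

cycle = 13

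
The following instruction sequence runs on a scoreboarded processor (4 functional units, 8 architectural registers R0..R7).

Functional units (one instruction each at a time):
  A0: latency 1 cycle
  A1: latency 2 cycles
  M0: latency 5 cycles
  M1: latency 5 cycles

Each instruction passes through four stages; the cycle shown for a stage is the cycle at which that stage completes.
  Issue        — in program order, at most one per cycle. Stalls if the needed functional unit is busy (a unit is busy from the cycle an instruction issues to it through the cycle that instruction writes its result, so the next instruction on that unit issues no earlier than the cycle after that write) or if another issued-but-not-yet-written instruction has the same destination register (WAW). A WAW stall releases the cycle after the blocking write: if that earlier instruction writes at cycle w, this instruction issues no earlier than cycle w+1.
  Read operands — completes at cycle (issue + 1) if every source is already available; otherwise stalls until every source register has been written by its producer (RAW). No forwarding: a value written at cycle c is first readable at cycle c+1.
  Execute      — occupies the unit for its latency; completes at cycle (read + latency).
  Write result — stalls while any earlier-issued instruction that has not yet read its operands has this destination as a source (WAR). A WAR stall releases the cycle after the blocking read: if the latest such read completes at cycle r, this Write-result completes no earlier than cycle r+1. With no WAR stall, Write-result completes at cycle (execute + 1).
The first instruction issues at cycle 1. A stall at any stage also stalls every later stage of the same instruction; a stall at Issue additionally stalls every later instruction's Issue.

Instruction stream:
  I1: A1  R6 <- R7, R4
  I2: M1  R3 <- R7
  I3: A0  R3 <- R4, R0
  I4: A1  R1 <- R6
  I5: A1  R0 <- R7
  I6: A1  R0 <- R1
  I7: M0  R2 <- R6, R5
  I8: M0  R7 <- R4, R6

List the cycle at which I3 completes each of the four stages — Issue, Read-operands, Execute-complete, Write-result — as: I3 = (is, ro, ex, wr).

I3 = (10, 11, 12, 13)

  I1 | 1 | 2 | 4 | 5
  I2 | 2 | 3 | 8 | 9
  I3 | 10 | 11 | 12 | 13   WAW R3: wait I2 write@9
  I4 | 11 | 12 | 14 | 15
  I5 | 16 | 17 | 19 | 20   struct: A1 busy until I4 writes@15
  I6 | 21 | 22 | 24 | 25   struct: A1 busy until I5 writes@20
  I7 | 22 | 23 | 28 | 29
  I8 | 30 | 31 | 36 | 37   struct: M0 busy until I7 writes@29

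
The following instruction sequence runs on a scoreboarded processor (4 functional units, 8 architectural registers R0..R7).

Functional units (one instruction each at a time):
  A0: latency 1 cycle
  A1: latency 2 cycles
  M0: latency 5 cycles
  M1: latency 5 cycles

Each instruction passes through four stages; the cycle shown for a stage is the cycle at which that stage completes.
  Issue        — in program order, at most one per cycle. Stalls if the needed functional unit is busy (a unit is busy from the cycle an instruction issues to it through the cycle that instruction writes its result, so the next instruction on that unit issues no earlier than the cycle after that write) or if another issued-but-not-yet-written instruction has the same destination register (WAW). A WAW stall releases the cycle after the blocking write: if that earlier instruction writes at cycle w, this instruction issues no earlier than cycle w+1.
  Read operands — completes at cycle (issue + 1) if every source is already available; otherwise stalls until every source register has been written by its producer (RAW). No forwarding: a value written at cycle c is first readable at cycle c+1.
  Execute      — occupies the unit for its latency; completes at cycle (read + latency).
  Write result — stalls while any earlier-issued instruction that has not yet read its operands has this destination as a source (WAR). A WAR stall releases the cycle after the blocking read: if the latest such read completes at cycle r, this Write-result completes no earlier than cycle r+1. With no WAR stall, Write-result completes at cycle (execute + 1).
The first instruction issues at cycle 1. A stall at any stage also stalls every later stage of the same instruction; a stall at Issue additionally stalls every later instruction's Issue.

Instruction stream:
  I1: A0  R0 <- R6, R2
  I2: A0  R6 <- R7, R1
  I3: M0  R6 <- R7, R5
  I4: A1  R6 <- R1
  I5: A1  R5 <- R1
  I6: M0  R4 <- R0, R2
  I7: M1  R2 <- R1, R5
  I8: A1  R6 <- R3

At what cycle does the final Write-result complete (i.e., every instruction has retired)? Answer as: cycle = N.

cycle = 33

cycle 1: I1→A0
cycle 2: I1 RO
cycle 3: I1 EX
cycle 4: I1 WR R0
cycle 5: I2→A0
cycle 6: I2 RO
cycle 7: I2 EX
cycle 8: I2 WR R6
cycle 9: I3→M0
cycle 10: I3 RO
cycle 15: I3 EX
cycle 16: I3 WR R6
cycle 17: I4→A1
cycle 18: I4 RO
cycle 20: I4 EX
cycle 21: I4 WR R6
cycle 22: I5→A1
cycle 23: I5 RO · I6→M0
cycle 24: I6 RO · I7→M1
cycle 25: I5 EX
cycle 26: I5 WR R5
cycle 27: I7 RO · I8→A1
cycle 28: I8 RO
cycle 29: I6 EX
cycle 30: I6 WR R4 · I8 EX
cycle 31: I8 WR R6
cycle 32: I7 EX
cycle 33: I7 WR R2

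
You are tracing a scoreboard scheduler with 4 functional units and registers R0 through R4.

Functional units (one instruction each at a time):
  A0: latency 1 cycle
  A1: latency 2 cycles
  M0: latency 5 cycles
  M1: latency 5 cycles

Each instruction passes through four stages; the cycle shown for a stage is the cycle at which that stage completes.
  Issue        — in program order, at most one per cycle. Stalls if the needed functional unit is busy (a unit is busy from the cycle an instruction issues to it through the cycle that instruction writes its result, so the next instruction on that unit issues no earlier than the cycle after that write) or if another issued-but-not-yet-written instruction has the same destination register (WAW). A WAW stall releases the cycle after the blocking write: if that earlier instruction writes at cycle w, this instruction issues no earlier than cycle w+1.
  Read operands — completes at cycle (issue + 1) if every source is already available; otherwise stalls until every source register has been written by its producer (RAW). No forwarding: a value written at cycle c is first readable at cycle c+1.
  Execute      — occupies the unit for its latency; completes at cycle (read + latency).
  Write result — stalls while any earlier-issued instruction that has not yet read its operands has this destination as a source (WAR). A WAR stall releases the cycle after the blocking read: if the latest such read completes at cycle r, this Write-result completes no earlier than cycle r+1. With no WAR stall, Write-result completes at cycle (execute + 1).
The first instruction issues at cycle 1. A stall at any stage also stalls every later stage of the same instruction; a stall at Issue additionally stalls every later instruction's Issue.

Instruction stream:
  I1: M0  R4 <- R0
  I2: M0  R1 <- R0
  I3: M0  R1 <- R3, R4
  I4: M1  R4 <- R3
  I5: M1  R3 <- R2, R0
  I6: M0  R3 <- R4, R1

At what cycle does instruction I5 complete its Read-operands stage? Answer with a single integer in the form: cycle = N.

c1: I1 dispatched to M0
c2: I1 operands ready
c7: I1 complete
c8: R4←I1
c9: I2 dispatched to M0
c10: I2 operands ready
c15: I2 complete
c16: R1←I2
c17: I3 dispatched to M0
c18: I3 operands ready; I4 dispatched to M1
c19: I4 operands ready
c23: I3 complete
c24: R1←I3; I4 complete
c25: R4←I4
c26: I5 dispatched to M1
c27: I5 operands ready
c32: I5 complete
c33: R3←I5
c34: I6 dispatched to M0
c35: I6 operands ready
c40: I6 complete
c41: R3←I6

cycle = 27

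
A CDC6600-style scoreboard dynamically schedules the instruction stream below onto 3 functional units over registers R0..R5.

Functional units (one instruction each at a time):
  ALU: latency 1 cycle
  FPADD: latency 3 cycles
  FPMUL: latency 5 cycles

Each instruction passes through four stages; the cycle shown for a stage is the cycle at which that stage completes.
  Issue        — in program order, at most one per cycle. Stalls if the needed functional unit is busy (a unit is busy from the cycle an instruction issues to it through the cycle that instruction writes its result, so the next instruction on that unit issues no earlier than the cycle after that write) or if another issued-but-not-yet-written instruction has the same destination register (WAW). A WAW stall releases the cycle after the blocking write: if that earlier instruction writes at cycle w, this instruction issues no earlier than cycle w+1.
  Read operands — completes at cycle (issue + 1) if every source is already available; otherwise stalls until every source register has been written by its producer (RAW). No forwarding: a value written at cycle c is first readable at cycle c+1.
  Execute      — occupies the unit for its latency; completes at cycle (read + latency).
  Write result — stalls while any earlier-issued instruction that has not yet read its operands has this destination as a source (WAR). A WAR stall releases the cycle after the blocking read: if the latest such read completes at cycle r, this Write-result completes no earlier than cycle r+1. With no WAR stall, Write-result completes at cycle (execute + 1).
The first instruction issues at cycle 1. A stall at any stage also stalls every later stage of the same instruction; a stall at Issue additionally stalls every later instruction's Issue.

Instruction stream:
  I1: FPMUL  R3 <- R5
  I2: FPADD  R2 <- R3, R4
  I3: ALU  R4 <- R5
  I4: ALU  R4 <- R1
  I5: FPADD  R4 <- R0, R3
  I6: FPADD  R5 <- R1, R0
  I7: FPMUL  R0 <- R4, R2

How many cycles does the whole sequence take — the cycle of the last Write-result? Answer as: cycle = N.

c1: I1 issues→FPMUL
c2: I1 reads, I2 issues→FPADD
c3: I3 issues→ALU
c4: I3 reads
c5: I3 exec-done
c7: I1 exec-done
c8: I1 writes R3
c9: I2 reads
c10: I3 writes R4
c11: I4 issues→ALU
c12: I2 exec-done, I4 reads
c13: I2 writes R2, I4 exec-done
c14: I4 writes R4
c15: I5 issues→FPADD
c16: I5 reads
c19: I5 exec-done
c20: I5 writes R4
c21: I6 issues→FPADD
c22: I6 reads, I7 issues→FPMUL
c23: I7 reads
c25: I6 exec-done
c26: I6 writes R5
c28: I7 exec-done
c29: I7 writes R0

cycle = 29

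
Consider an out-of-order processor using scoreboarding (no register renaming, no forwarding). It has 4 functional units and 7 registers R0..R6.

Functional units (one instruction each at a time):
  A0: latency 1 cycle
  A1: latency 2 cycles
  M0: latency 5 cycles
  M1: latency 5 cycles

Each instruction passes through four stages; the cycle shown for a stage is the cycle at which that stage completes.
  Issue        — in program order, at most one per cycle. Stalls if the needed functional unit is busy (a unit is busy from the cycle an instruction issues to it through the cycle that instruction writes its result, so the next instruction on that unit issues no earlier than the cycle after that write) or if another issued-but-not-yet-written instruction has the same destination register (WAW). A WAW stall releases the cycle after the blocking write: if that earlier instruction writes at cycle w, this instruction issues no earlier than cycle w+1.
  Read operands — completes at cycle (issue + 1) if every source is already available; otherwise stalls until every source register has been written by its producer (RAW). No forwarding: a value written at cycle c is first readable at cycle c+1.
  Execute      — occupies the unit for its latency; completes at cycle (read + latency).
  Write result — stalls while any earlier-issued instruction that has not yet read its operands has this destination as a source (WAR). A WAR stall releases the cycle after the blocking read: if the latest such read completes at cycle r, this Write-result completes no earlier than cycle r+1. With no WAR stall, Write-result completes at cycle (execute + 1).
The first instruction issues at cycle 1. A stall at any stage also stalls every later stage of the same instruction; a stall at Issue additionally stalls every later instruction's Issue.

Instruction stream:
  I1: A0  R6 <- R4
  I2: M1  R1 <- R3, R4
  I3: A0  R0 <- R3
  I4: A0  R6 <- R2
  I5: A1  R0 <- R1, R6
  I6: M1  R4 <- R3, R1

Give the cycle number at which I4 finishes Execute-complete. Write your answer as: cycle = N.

cycle = 11

I1  is:1  ro:2  ex:3  wr:4
I2  is:2  ro:3  ex:8  wr:9
I3  is:5  ro:6  ex:7  wr:8  — struct: A0 busy until I1 writes@4
I4  is:9  ro:10  ex:11  wr:12  — struct: A0 busy until I3 writes@8
I5  is:10  ro:13  ex:15  wr:16  — RAW R6: wait I4 write@12
I6  is:11  ro:12  ex:17  wr:18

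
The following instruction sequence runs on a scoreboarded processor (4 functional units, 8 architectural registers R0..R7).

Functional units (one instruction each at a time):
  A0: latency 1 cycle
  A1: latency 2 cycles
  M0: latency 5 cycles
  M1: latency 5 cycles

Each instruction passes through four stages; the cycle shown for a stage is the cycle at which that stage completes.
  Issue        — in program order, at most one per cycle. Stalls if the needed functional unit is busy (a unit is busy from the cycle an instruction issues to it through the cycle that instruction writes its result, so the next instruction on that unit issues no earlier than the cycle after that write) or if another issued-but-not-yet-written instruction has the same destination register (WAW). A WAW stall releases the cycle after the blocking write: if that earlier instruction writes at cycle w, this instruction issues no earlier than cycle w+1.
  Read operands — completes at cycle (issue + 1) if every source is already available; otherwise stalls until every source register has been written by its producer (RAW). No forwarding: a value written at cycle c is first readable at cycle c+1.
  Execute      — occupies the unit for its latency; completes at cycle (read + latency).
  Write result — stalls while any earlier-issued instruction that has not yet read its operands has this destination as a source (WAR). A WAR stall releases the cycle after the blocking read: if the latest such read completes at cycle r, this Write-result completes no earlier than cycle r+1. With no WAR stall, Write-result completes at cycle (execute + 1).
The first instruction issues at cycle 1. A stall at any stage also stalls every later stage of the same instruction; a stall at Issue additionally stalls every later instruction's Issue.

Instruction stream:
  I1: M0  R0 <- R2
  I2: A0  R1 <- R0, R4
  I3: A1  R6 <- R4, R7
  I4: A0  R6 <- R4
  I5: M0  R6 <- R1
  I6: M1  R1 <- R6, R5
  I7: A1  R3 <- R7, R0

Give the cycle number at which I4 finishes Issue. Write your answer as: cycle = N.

t=1  I1 dispatched to M0
t=2  I1 operands ready | I2 dispatched to A0
t=3  I3 dispatched to A1
t=4  I3 operands ready
t=6  I3 complete
t=7  I1 complete | R6←I3
t=8  R0←I1
t=9  I2 operands ready
t=10  I2 complete
t=11  R1←I2
t=12  I4 dispatched to A0
t=13  I4 operands ready
t=14  I4 complete
t=15  R6←I4
t=16  I5 dispatched to M0
t=17  I5 operands ready | I6 dispatched to M1
t=18  I7 dispatched to A1
t=19  I7 operands ready
t=21  I7 complete
t=22  I5 complete | R3←I7
t=23  R6←I5
t=24  I6 operands ready
t=29  I6 complete
t=30  R1←I6

cycle = 12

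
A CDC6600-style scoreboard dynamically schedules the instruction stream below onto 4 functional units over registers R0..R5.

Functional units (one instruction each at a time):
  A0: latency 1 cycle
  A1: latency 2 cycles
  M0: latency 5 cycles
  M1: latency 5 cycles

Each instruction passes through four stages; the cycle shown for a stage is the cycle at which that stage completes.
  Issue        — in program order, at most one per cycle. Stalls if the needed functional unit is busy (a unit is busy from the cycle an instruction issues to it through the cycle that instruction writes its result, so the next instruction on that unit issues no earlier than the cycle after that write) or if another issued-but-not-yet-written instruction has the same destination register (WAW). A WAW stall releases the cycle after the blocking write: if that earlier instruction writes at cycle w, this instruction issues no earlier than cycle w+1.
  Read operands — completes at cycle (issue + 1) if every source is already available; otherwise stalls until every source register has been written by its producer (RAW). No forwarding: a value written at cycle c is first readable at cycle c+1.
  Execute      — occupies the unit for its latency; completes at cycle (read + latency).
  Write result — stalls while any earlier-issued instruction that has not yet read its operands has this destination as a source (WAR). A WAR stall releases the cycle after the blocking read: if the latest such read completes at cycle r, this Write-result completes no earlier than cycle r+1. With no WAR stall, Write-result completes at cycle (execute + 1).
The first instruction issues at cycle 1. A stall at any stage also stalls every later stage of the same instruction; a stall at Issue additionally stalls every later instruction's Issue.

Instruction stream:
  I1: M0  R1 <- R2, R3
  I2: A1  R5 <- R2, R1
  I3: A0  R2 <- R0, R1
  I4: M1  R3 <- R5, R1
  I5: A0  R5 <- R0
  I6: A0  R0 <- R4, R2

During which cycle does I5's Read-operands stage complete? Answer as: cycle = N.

cycle = 14

cycle 1: I1 dispatched to M0
cycle 2: I1 operands ready · I2 dispatched to A1
cycle 3: I3 dispatched to A0
cycle 4: I4 dispatched to M1
cycle 7: I1 complete
cycle 8: R1←I1
cycle 9: I2 operands ready · I3 operands ready
cycle 10: I3 complete
cycle 11: I2 complete · R2←I3
cycle 12: R5←I2
cycle 13: I4 operands ready · I5 dispatched to A0
cycle 14: I5 operands ready
cycle 15: I5 complete
cycle 16: R5←I5
cycle 17: I6 dispatched to A0
cycle 18: I4 complete · I6 operands ready
cycle 19: R3←I4 · I6 complete
cycle 20: R0←I6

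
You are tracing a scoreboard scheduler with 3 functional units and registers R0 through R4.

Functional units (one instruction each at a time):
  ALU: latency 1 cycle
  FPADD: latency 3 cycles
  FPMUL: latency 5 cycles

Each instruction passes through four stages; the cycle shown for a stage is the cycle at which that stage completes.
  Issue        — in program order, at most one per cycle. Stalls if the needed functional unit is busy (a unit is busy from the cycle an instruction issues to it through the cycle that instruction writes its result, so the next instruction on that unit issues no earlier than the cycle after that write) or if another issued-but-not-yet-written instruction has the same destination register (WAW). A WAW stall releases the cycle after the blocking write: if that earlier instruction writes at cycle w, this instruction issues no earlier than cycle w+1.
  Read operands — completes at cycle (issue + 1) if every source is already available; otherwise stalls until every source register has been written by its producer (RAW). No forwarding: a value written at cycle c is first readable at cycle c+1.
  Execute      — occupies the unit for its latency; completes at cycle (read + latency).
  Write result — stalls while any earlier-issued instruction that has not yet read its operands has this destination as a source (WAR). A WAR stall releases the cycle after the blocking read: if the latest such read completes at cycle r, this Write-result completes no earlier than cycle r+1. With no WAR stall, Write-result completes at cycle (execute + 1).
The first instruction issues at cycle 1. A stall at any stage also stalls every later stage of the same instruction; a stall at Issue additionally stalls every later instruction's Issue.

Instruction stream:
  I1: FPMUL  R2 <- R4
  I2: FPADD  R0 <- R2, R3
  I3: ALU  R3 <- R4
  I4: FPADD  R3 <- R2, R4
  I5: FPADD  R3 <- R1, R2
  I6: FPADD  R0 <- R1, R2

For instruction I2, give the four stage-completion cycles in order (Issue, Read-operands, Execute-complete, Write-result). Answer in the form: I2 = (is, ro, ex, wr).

I2 = (2, 9, 12, 13)

[I1] 1/2/7/8
[I2] 2/9/12/13  (RAW R2: wait I1 write@8)
[I3] 3/4/5/10  (WAR R3: wait I2 read@9)
[I4] 14/15/18/19  (struct: FPADD busy until I2 writes@13)
[I5] 20/21/24/25  (struct: FPADD busy until I4 writes@19)
[I6] 26/27/30/31  (struct: FPADD busy until I5 writes@25)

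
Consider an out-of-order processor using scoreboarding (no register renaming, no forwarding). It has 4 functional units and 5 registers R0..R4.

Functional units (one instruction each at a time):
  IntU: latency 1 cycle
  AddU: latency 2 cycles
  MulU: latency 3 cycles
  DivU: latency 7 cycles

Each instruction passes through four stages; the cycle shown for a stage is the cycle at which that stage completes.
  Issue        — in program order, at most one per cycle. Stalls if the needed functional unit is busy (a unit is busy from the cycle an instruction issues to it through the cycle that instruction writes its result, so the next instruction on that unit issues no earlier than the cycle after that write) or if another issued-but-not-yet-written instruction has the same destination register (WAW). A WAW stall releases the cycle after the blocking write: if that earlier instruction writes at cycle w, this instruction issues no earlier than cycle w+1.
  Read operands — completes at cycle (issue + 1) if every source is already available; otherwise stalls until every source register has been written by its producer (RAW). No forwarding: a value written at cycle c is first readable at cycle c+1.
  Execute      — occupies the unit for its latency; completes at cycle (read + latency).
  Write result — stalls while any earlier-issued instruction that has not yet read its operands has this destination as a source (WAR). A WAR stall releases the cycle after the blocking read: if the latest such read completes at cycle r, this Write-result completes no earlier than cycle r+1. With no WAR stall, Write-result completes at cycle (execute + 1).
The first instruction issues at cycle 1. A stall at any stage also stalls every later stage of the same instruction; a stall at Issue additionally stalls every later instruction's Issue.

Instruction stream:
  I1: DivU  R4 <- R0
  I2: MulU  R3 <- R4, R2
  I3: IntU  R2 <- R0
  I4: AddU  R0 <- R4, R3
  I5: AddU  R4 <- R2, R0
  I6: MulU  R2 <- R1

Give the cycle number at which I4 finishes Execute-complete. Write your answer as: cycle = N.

cycle = 18

I1: IS=1 RO=2 EX=9 WR=10
I2: IS=2 RO=11 EX=14 WR=15  [RAW R4: wait I1 write@10]
I3: IS=3 RO=4 EX=5 WR=12  [WAR R2: wait I2 read@11]
I4: IS=4 RO=16 EX=18 WR=19  [RAW R3: wait I2 write@15]
I5: IS=20 RO=21 EX=23 WR=24  [struct: AddU busy until I4 writes@19]
I6: IS=21 RO=22 EX=25 WR=26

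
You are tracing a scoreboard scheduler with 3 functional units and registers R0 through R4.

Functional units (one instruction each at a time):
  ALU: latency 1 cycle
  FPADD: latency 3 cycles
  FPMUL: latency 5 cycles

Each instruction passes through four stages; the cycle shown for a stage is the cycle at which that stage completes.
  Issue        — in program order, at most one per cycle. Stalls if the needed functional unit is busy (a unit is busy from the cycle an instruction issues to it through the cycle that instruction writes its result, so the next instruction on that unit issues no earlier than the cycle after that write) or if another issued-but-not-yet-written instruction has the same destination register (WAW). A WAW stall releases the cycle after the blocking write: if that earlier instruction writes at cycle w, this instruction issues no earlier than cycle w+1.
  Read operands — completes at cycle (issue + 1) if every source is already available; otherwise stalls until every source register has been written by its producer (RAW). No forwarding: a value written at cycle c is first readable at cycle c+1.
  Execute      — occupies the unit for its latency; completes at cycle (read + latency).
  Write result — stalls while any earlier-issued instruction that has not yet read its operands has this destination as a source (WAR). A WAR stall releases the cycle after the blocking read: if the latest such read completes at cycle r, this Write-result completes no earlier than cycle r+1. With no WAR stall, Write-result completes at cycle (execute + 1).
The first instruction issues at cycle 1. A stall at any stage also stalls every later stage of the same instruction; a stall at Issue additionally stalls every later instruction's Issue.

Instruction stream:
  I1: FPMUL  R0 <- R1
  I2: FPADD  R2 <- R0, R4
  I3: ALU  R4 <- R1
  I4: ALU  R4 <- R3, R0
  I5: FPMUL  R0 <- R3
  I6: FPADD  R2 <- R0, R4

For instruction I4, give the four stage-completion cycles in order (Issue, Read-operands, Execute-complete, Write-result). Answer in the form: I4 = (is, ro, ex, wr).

I4 = (11, 12, 13, 14)

I1: IS=1 RO=2 EX=7 WR=8
I2: IS=2 RO=9 EX=12 WR=13  [RAW R0: wait I1 write@8]
I3: IS=3 RO=4 EX=5 WR=10  [WAR R4: wait I2 read@9]
I4: IS=11 RO=12 EX=13 WR=14  [struct: ALU busy until I3 writes@10]
I5: IS=12 RO=13 EX=18 WR=19
I6: IS=14 RO=20 EX=23 WR=24  [struct: FPADD busy until I2 writes@13; RAW R0: wait I5 write@19]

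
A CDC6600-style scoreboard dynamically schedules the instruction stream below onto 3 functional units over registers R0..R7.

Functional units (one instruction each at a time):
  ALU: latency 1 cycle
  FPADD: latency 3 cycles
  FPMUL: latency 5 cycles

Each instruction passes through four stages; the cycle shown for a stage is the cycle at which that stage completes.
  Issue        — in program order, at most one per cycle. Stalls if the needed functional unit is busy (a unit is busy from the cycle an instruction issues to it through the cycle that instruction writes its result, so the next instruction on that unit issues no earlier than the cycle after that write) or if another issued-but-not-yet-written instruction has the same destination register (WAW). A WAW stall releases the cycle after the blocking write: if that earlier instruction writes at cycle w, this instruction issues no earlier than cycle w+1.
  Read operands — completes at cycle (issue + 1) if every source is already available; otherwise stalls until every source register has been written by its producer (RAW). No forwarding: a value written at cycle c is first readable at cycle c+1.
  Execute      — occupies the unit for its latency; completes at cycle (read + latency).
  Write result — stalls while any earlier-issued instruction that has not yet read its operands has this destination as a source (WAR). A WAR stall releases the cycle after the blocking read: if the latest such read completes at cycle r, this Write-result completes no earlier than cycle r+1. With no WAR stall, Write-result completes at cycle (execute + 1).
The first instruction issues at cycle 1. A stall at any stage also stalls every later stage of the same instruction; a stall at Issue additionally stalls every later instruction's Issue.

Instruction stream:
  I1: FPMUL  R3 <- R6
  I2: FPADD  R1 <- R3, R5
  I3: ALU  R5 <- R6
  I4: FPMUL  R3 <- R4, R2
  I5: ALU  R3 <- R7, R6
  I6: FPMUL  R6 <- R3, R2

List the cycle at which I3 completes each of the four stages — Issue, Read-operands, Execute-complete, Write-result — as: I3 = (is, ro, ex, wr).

I1  is:1  ro:2  ex:7  wr:8
I2  is:2  ro:9  ex:12  wr:13  — RAW R3: wait I1 write@8
I3  is:3  ro:4  ex:5  wr:10  — WAR R5: wait I2 read@9
I4  is:9  ro:10  ex:15  wr:16  — struct: FPMUL busy until I1 writes@8
I5  is:17  ro:18  ex:19  wr:20  — WAW R3: wait I4 write@16
I6  is:18  ro:21  ex:26  wr:27  — RAW R3: wait I5 write@20

I3 = (3, 4, 5, 10)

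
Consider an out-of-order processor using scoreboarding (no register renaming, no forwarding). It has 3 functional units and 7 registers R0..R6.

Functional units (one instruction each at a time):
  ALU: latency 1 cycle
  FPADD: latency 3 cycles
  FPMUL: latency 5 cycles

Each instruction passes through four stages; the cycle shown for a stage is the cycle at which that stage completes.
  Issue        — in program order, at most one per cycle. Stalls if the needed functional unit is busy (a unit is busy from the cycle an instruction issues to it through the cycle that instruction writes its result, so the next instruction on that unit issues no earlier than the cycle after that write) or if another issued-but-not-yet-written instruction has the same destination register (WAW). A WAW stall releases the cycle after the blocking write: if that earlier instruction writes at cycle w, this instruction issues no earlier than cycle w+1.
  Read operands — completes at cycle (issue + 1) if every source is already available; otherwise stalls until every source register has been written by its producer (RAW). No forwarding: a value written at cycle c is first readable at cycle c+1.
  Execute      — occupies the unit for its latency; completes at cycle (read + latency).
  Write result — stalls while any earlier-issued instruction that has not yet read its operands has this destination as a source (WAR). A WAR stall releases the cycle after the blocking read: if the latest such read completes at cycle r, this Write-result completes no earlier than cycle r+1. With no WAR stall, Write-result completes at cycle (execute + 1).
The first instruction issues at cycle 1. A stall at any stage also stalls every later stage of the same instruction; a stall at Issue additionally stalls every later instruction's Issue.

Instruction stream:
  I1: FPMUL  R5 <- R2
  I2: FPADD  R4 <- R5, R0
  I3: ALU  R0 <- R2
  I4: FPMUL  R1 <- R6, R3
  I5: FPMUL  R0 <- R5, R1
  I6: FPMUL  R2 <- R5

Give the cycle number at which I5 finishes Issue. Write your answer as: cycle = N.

t=1  issue I1 (FPMUL)
t=2  I1 read-ops; issue I2 (FPADD)
t=3  issue I3 (ALU)
t=4  I3 read-ops
t=5  I3 finished on ALU
t=7  I1 finished on FPMUL
t=8  I1→R5
t=9  I2 read-ops; issue I4 (FPMUL)
t=10  I3→R0; I4 read-ops
t=12  I2 finished on FPADD
t=13  I2→R4
t=15  I4 finished on FPMUL
t=16  I4→R1
t=17  issue I5 (FPMUL)
t=18  I5 read-ops
t=23  I5 finished on FPMUL
t=24  I5→R0
t=25  issue I6 (FPMUL)
t=26  I6 read-ops
t=31  I6 finished on FPMUL
t=32  I6→R2

cycle = 17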